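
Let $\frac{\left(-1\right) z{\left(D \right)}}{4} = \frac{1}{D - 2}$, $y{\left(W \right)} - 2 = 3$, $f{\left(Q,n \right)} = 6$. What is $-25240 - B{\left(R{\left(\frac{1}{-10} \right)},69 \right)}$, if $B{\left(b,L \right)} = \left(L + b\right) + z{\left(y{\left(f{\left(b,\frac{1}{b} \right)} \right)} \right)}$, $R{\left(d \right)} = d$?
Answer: $- \frac{759227}{30} \approx -25308.0$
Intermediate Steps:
$y{\left(W \right)} = 5$ ($y{\left(W \right)} = 2 + 3 = 5$)
$z{\left(D \right)} = - \frac{4}{-2 + D}$ ($z{\left(D \right)} = - \frac{4}{D - 2} = - \frac{4}{-2 + D}$)
$B{\left(b,L \right)} = - \frac{4}{3} + L + b$ ($B{\left(b,L \right)} = \left(L + b\right) - \frac{4}{-2 + 5} = \left(L + b\right) - \frac{4}{3} = - \frac{4}{3} + L + b$)
$-25240 - B{\left(R{\left(\frac{1}{-10} \right)},69 \right)} = -25240 - \left(- \frac{4}{3} + 69 + \frac{1}{-10}\right) = -25240 - \left(- \frac{4}{3} + 69 - \frac{1}{10}\right) = -25240 - \frac{2027}{30} = - \frac{759227}{30}$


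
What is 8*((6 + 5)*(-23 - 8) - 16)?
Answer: -2856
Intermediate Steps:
8*((6 + 5)*(-23 - 8) - 16) = 8*(11*(-31) - 16) = 8*(-341 - 16) = 8*(-357) = -2856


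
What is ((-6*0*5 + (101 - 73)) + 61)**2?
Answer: 7921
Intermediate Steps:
((-6*0*5 + (101 - 73)) + 61)**2 = ((0*5 + 28) + 61)**2 = ((0 + 28) + 61)**2 = (28 + 61)**2 = 89**2 = 7921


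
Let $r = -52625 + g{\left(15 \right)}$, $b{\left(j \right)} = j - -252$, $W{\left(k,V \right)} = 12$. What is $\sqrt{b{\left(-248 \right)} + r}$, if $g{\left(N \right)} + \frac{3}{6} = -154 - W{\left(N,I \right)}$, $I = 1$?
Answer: $\frac{5 i \sqrt{8446}}{2} \approx 229.76 i$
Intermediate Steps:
$b{\left(j \right)} = 252 + j$ ($b{\left(j \right)} = j + 252 = 252 + j$)
$g{\left(N \right)} = - \frac{333}{2}$ ($g{\left(N \right)} = - \frac{1}{2} - 166 = - \frac{333}{2}$)
$r = - \frac{105583}{2}$ ($r = -52625 - \frac{333}{2} = - \frac{105583}{2} \approx -52792.0$)
$\sqrt{b{\left(-248 \right)} + r} = \sqrt{\left(252 - 248\right) - \frac{105583}{2}} = \sqrt{4 - \frac{105583}{2}} = \sqrt{- \frac{105575}{2}} = \frac{5 i \sqrt{8446}}{2}$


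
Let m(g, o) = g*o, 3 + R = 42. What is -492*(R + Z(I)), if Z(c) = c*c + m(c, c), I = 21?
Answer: -453132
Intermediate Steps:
R = 39 (R = -3 + 42 = 39)
Z(c) = 2*c² (Z(c) = c*c + c*c = c² + c² = 2*c²)
-492*(R + Z(I)) = -492*(39 + 2*21²) = -492*(39 + 2*441) = -492*(39 + 882) = -492*921 = -453132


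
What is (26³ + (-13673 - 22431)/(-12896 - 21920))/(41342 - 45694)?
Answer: -76495265/18939904 ≈ -4.0388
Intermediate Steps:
(26³ + (-13673 - 22431)/(-12896 - 21920))/(41342 - 45694) = (17576 - 36104/(-34816))/(-4352) = (17576 - 36104*(-1/34816))*(-1/4352) = (17576 + 4513/4352)*(-1/4352) = (76495265/4352)*(-1/4352) = -76495265/18939904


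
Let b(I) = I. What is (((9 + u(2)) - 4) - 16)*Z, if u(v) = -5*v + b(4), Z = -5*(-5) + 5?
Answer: -510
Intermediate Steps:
Z = 30 (Z = 25 + 5 = 30)
u(v) = 4 - 5*v (u(v) = -5*v + 4 = 4 - 5*v)
(((9 + u(2)) - 4) - 16)*Z = (((9 + (4 - 5*2)) - 4) - 16)*30 = (((9 + (4 - 10)) - 4) - 16)*30 = (((9 - 6) - 4) - 16)*30 = ((3 - 4) - 16)*30 = (-1 - 16)*30 = -17*30 = -510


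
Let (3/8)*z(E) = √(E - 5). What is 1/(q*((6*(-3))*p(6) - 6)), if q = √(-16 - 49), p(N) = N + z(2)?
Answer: √65/(390*(-19*I + 8*√3)) ≈ 0.00051799 + 0.00071026*I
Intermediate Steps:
z(E) = 8*√(-5 + E)/3 (z(E) = 8*√(E - 5)/3 = 8*√(-5 + E)/3)
p(N) = N + 8*I*√3/3 (p(N) = N + 8*√(-5 + 2)/3 = N + 8*√(-3)/3 = N + 8*(I*√3)/3 = N + 8*I*√3/3)
q = I*√65 (q = √(-65) = I*√65 ≈ 8.0623*I)
1/(q*((6*(-3))*p(6) - 6)) = 1/((I*√65)*((6*(-3))*(6 + 8*I*√3/3) - 6)) = 1/((I*√65)*(-18*(6 + 8*I*√3/3) - 6)) = 1/((I*√65)*((-108 - 48*I*√3) - 6)) = 1/((I*√65)*(-114 - 48*I*√3)) = 1/(I*√65*(-114 - 48*I*√3)) = -I*√65/(65*(-114 - 48*I*√3))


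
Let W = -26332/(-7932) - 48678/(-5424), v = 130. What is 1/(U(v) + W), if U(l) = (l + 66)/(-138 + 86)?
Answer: 23304216/198669475 ≈ 0.11730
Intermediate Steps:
U(l) = -33/26 - l/52 (U(l) = (66 + l)/(-52) = (66 + l)*(-1/52) = -33/26 - l/52)
W = 22039111/1792632 (W = -26332*(-1/7932) - 48678*(-1/5424) = 6583/1983 + 8113/904 = 22039111/1792632 ≈ 12.294)
1/(U(v) + W) = 1/((-33/26 - 1/52*130) + 22039111/1792632) = 1/((-33/26 - 5/2) + 22039111/1792632) = 1/(-49/13 + 22039111/1792632) = 1/(198669475/23304216) = 23304216/198669475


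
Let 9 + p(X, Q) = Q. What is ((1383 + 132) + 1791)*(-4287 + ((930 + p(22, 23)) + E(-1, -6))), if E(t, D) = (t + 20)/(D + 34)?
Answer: -154696005/14 ≈ -1.1050e+7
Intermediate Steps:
p(X, Q) = -9 + Q
E(t, D) = (20 + t)/(34 + D)
((1383 + 132) + 1791)*(-4287 + ((930 + p(22, 23)) + E(-1, -6))) = ((1383 + 132) + 1791)*(-4287 + ((930 + (-9 + 23)) + (20 - 1)/(34 - 6))) = (1515 + 1791)*(-4287 + ((930 + 14) + 19/28)) = 3306*(-4287 + (944 + (1/28)*19)) = 3306*(-4287 + (944 + 19/28)) = 3306*(-4287 + 26451/28) = 3306*(-93585/28) = -154696005/14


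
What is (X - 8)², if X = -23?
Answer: 961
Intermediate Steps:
(X - 8)² = (-23 - 8)² = (-31)² = 961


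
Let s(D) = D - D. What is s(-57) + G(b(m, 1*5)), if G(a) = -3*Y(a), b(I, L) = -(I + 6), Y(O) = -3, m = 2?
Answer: 9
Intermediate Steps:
b(I, L) = -6 - I (b(I, L) = -(6 + I) = -6 - I)
s(D) = 0
G(a) = 9 (G(a) = -3*(-3) = 9)
s(-57) + G(b(m, 1*5)) = 0 + 9 = 9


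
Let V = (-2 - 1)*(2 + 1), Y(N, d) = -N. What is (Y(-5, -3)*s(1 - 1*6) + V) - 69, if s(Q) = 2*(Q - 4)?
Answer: -168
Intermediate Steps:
V = -9 (V = -3*3 = -9)
s(Q) = -8 + 2*Q (s(Q) = 2*(-4 + Q) = -8 + 2*Q)
(Y(-5, -3)*s(1 - 1*6) + V) - 69 = ((-1*(-5))*(-8 + 2*(1 - 1*6)) - 9) - 69 = (5*(-8 + 2*(1 - 6)) - 9) - 69 = (5*(-8 + 2*(-5)) - 9) - 69 = (5*(-8 - 10) - 9) - 69 = (5*(-18) - 9) - 69 = (-90 - 9) - 69 = -99 - 69 = -168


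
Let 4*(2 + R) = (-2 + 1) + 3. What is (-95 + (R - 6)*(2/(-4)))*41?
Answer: -14965/4 ≈ -3741.3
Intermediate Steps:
R = -3/2 (R = -2 + ((-2 + 1) + 3)/4 = -2 + (-1 + 3)/4 = -2 + (1/4)*2 = -2 + 1/2 = -3/2 ≈ -1.5000)
(-95 + (R - 6)*(2/(-4)))*41 = (-95 + (-3/2 - 6)*(2/(-4)))*41 = (-95 - 15*(-1)/4)*41 = (-95 - 15/2*(-1/2))*41 = (-95 + 15/4)*41 = -365/4*41 = -14965/4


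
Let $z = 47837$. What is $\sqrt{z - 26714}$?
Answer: $3 \sqrt{2347} \approx 145.34$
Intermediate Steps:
$\sqrt{z - 26714} = \sqrt{47837 - 26714} = \sqrt{21123} = 3 \sqrt{2347}$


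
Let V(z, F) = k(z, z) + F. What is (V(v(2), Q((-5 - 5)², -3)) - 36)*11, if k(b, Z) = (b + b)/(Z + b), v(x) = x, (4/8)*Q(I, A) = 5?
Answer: -275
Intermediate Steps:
Q(I, A) = 10 (Q(I, A) = 2*5 = 10)
k(b, Z) = 2*b/(Z + b) (k(b, Z) = (2*b)/(Z + b) = 2*b/(Z + b))
V(z, F) = 1 + F (V(z, F) = 2*z/(z + z) + F = 2*z/((2*z)) + F = 2*z*(1/(2*z)) + F = 1 + F)
(V(v(2), Q((-5 - 5)², -3)) - 36)*11 = ((1 + 10) - 36)*11 = (11 - 36)*11 = -25*11 = -275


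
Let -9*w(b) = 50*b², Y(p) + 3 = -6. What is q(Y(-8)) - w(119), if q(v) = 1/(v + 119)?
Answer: 77885509/990 ≈ 78672.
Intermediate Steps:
Y(p) = -9 (Y(p) = -3 - 6 = -9)
w(b) = -50*b²/9
q(v) = 1/(119 + v)
q(Y(-8)) - w(119) = 1/(119 - 9) - (-50)*119²/9 = 1/110 - (-50)*14161/9 = 1/110 - 1*(-708050/9) = 1/110 + 708050/9 = 77885509/990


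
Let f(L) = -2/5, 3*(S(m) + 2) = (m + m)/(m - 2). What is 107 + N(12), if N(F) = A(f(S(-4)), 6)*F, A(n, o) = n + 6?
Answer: 871/5 ≈ 174.20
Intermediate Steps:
S(m) = -2 + 2*m/(3*(-2 + m)) (S(m) = -2 + ((m + m)/(m - 2))/3 = -2 + ((2*m)/(-2 + m))/3 = -2 + (2*m/(-2 + m))/3 = -2 + 2*m/(3*(-2 + m)))
f(L) = -⅖ (f(L) = -2*⅕ = -⅖)
A(n, o) = 6 + n
N(F) = 28*F/5 (N(F) = (6 - ⅖)*F = 28*F/5)
107 + N(12) = 107 + (28/5)*12 = 107 + 336/5 = 871/5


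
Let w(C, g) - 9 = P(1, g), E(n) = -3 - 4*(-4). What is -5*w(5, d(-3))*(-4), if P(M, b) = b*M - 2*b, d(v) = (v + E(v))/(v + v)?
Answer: 640/3 ≈ 213.33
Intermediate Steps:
E(n) = 13 (E(n) = -3 + 16 = 13)
d(v) = (13 + v)/(2*v) (d(v) = (v + 13)/(v + v) = (13 + v)/((2*v)) = (13 + v)*(1/(2*v)) = (13 + v)/(2*v))
P(M, b) = -2*b + M*b (P(M, b) = M*b - 2*b = -2*b + M*b)
w(C, g) = 9 - g (w(C, g) = 9 + g*(-2 + 1) = 9 + g*(-1) = 9 - g)
-5*w(5, d(-3))*(-4) = -5*(9 - (13 - 3)/(2*(-3)))*(-4) = -5*(9 - (-1)*10/(2*3))*(-4) = -5*(9 - 1*(-5/3))*(-4) = -5*(9 + 5/3)*(-4) = -5*32/3*(-4) = -160/3*(-4) = 640/3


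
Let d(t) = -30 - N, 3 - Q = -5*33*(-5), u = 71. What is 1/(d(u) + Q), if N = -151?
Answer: -1/701 ≈ -0.0014265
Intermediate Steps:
Q = -822 (Q = 3 - (-5*33)*(-5) = 3 - (-165)*(-5) = 3 - 1*825 = 3 - 825 = -822)
d(t) = 121 (d(t) = -30 - 1*(-151) = -30 + 151 = 121)
1/(d(u) + Q) = 1/(121 - 822) = 1/(-701) = -1/701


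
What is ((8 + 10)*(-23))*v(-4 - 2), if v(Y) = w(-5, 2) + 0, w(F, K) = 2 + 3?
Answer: -2070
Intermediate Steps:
w(F, K) = 5
v(Y) = 5 (v(Y) = 5 + 0 = 5)
((8 + 10)*(-23))*v(-4 - 2) = ((8 + 10)*(-23))*5 = (18*(-23))*5 = -414*5 = -2070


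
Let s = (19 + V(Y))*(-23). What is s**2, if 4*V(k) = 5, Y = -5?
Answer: 3470769/16 ≈ 2.1692e+5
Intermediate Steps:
V(k) = 5/4 (V(k) = (1/4)*5 = 5/4)
s = -1863/4 (s = (19 + 5/4)*(-23) = (81/4)*(-23) = -1863/4 ≈ -465.75)
s**2 = (-1863/4)**2 = 3470769/16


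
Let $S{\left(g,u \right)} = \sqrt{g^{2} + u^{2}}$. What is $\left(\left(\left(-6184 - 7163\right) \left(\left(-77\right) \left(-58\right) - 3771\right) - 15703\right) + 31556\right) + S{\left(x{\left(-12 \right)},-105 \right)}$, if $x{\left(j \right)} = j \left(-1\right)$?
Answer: $-9260312 + 3 \sqrt{1241} \approx -9.2602 \cdot 10^{6}$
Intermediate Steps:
$x{\left(j \right)} = - j$
$\left(\left(\left(-6184 - 7163\right) \left(\left(-77\right) \left(-58\right) - 3771\right) - 15703\right) + 31556\right) + S{\left(x{\left(-12 \right)},-105 \right)} = \left(\left(\left(-6184 - 7163\right) \left(\left(-77\right) \left(-58\right) - 3771\right) - 15703\right) + 31556\right) + \sqrt{\left(\left(-1\right) \left(-12\right)\right)^{2} + \left(-105\right)^{2}} = \left(\left(- 13347 \left(4466 - 3771\right) - 15703\right) + 31556\right) + \sqrt{12^{2} + 11025} = \left(\left(\left(-13347\right) 695 - 15703\right) + 31556\right) + \sqrt{144 + 11025} = \left(\left(-9276165 - 15703\right) + 31556\right) + \sqrt{11169} = \left(-9291868 + 31556\right) + 3 \sqrt{1241} = -9260312 + 3 \sqrt{1241}$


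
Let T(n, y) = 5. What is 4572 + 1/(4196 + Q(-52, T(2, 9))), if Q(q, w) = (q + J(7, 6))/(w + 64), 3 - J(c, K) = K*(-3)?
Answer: 1323562065/289493 ≈ 4572.0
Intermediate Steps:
J(c, K) = 3 + 3*K (J(c, K) = 3 - K*(-3) = 3 - (-3)*K = 3 + 3*K)
Q(q, w) = (21 + q)/(64 + w) (Q(q, w) = (q + (3 + 3*6))/(w + 64) = (q + (3 + 18))/(64 + w) = (q + 21)/(64 + w) = (21 + q)/(64 + w))
4572 + 1/(4196 + Q(-52, T(2, 9))) = 4572 + 1/(4196 + (21 - 52)/(64 + 5)) = 4572 + 1/(4196 - 31/69) = 4572 + 1/(289493/69) = 4572 + 69/289493 = 1323562065/289493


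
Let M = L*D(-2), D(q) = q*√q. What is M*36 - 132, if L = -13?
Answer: -132 + 936*I*√2 ≈ -132.0 + 1323.7*I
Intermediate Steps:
D(q) = q^(3/2)
M = 26*I*√2 (M = -(-26)*I*√2 = 26*I*√2 ≈ 36.77*I)
M*36 - 132 = (26*I*√2)*36 - 132 = 936*I*√2 - 132 = -132 + 936*I*√2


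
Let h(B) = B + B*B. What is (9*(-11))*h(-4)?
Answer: -1188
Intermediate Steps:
h(B) = B + B**2
(9*(-11))*h(-4) = (9*(-11))*(-4*(1 - 4)) = -(-396)*(-3) = -99*12 = -1188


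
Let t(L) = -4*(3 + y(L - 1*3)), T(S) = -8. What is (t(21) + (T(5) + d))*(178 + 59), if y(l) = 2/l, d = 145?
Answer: 88559/3 ≈ 29520.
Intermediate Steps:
t(L) = -12 - 8/(-3 + L) (t(L) = -4*(3 + 2/(L - 1*3)) = -4*(3 + 2/(L - 3)) = -4*(3 + 2/(-3 + L)) = -12 - 8/(-3 + L))
(t(21) + (T(5) + d))*(178 + 59) = (4*(7 - 3*21)/(-3 + 21) + (-8 + 145))*(178 + 59) = (4*(7 - 63)/18 + 137)*237 = (4*(1/18)*(-56) + 137)*237 = (-112/9 + 137)*237 = (1121/9)*237 = 88559/3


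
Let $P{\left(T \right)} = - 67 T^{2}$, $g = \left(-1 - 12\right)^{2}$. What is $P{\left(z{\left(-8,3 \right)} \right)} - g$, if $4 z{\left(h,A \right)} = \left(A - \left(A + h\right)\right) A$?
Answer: $-2581$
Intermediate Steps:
$z{\left(h,A \right)} = - \frac{A h}{4}$ ($z{\left(h,A \right)} = \frac{\left(A - \left(A + h\right)\right) A}{4} = \frac{- h A}{4} = \frac{\left(-1\right) A h}{4} = - \frac{A h}{4}$)
$g = 169$ ($g = \left(-13\right)^{2} = 169$)
$P{\left(z{\left(-8,3 \right)} \right)} - g = - 67 \left(\left(- \frac{1}{4}\right) 3 \left(-8\right)\right)^{2} - 169 = - 67 \cdot 6^{2} - 169 = \left(-67\right) 36 - 169 = -2412 - 169 = -2581$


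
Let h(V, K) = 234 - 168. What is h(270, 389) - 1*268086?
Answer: -268020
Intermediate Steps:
h(V, K) = 66
h(270, 389) - 1*268086 = 66 - 1*268086 = 66 - 268086 = -268020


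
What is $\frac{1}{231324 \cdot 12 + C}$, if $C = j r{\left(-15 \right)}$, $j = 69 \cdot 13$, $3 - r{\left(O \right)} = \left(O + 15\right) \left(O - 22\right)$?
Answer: $\frac{1}{2778579} \approx 3.599 \cdot 10^{-7}$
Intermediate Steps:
$r{\left(O \right)} = 3 - \left(-22 + O\right) \left(15 + O\right)$ ($r{\left(O \right)} = 3 - \left(O + 15\right) \left(O - 22\right) = 3 - \left(15 + O\right) \left(-22 + O\right) = 3 - \left(-22 + O\right) \left(15 + O\right)$)
$j = 897$
$C = 2691$ ($C = 897 \left(333 - \left(-15\right)^{2} + 7 \left(-15\right)\right) = 897 \left(333 - 225 - 105\right) = 897 \cdot 3 = 2691$)
$\frac{1}{231324 \cdot 12 + C} = \frac{1}{231324 \cdot 12 + 2691} = \frac{1}{2775888 + 2691} = \frac{1}{2778579}$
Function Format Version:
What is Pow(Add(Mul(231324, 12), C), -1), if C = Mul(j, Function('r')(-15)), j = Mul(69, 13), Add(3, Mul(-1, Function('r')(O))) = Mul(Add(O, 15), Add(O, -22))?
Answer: Rational(1, 2778579) ≈ 3.5990e-7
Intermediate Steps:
Function('r')(O) = Add(3, Mul(-1, Add(-22, O), Add(15, O))) (Function('r')(O) = Add(3, Mul(-1, Mul(Add(O, 15), Add(O, -22)))) = Add(3, Mul(-1, Mul(Add(15, O), Add(-22, O)))) = Add(3, Mul(-1, Mul(Add(-22, O), Add(15, O)))) = Add(3, Mul(-1, Add(-22, O), Add(15, O))))
j = 897
C = 2691 (C = Mul(897, Add(333, Mul(-1, Pow(-15, 2)), Mul(7, -15))) = Mul(897, Add(333, Mul(-1, 225), -105)) = Mul(897, Add(333, -225, -105)) = Mul(897, 3) = 2691)
Pow(Add(Mul(231324, 12), C), -1) = Pow(Add(Mul(231324, 12), 2691), -1) = Pow(Add(2775888, 2691), -1) = Pow(2778579, -1) = Rational(1, 2778579)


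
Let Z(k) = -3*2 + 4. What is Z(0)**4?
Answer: 16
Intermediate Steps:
Z(k) = -2 (Z(k) = -6 + 4 = -2)
Z(0)**4 = (-2)**4 = 16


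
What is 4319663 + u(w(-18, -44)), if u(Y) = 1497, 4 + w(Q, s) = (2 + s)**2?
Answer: 4321160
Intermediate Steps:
w(Q, s) = -4 + (2 + s)**2
4319663 + u(w(-18, -44)) = 4319663 + 1497 = 4321160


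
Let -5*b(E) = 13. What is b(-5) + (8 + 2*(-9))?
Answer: -63/5 ≈ -12.600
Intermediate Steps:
b(E) = -13/5 (b(E) = -⅕*13 = -13/5)
b(-5) + (8 + 2*(-9)) = -13/5 + (8 + 2*(-9)) = -13/5 + (8 - 18) = -13/5 - 10 = -63/5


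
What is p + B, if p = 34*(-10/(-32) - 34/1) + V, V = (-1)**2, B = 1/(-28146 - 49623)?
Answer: -711975203/622152 ≈ -1144.4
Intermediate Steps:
B = -1/77769 (B = 1/(-77769) = -1/77769 ≈ -1.2859e-5)
V = 1
p = -9155/8 (p = 34*(-10/(-32) - 34/1) + 1 = 34*(-10*(-1/32) - 34*1) + 1 = 34*(5/16 - 34) + 1 = 34*(-539/16) + 1 = -9163/8 + 1 = -9155/8 ≈ -1144.4)
p + B = -9155/8 - 1/77769 = -711975203/622152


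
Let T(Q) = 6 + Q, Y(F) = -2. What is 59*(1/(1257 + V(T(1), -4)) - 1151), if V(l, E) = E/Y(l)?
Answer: -85497372/1259 ≈ -67909.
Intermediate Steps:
V(l, E) = -E/2 (V(l, E) = E/(-2) = E*(-½) = -E/2)
59*(1/(1257 + V(T(1), -4)) - 1151) = 59*(1/(1257 - ½*(-4)) - 1151) = 59*(1/(1257 + 2) - 1151) = 59*(1/1259 - 1151) = 59*(-1449108/1259) = -85497372/1259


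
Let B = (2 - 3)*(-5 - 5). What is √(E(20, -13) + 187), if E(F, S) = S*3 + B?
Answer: √158 ≈ 12.570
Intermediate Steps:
B = 10 (B = -1*(-10) = 10)
E(F, S) = 10 + 3*S (E(F, S) = S*3 + 10 = 3*S + 10 = 10 + 3*S)
√(E(20, -13) + 187) = √((10 + 3*(-13)) + 187) = √((10 - 39) + 187) = √(-29 + 187) = √158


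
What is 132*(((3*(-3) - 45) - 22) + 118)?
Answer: 5544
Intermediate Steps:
132*(((3*(-3) - 45) - 22) + 118) = 132*(((-9 - 45) - 22) + 118) = 132*((-54 - 22) + 118) = 132*(-76 + 118) = 132*42 = 5544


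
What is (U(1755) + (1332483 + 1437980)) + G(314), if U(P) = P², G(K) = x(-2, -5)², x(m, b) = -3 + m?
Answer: 5850513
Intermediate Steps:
G(K) = 25 (G(K) = (-3 - 2)² = (-5)² = 25)
(U(1755) + (1332483 + 1437980)) + G(314) = (1755² + (1332483 + 1437980)) + 25 = (3080025 + 2770463) + 25 = 5850488 + 25 = 5850513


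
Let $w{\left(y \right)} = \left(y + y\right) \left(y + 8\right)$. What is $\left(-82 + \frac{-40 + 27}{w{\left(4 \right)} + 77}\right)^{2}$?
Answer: $\frac{201611601}{29929} \approx 6736.3$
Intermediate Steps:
$w{\left(y \right)} = 2 y \left(8 + y\right)$
$\left(-82 + \frac{-40 + 27}{w{\left(4 \right)} + 77}\right)^{2} = \left(-82 + \frac{-40 + 27}{2 \cdot 4 \left(8 + 4\right) + 77}\right)^{2} = \left(-82 - \frac{13}{2 \cdot 4 \cdot 12 + 77}\right)^{2} = \left(-82 - \frac{13}{96 + 77}\right)^{2} = \left(-82 - \frac{13}{173}\right)^{2} = \left(- \frac{14199}{173}\right)^{2} = \frac{201611601}{29929}$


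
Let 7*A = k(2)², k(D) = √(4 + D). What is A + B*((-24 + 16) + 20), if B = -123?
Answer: -10326/7 ≈ -1475.1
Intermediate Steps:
A = 6/7 (A = (√(4 + 2))²/7 = (√6)²/7 = (⅐)*6 = 6/7 ≈ 0.85714)
A + B*((-24 + 16) + 20) = 6/7 - 123*((-24 + 16) + 20) = 6/7 - 123*(-8 + 20) = 6/7 - 123*12 = 6/7 - 1476 = -10326/7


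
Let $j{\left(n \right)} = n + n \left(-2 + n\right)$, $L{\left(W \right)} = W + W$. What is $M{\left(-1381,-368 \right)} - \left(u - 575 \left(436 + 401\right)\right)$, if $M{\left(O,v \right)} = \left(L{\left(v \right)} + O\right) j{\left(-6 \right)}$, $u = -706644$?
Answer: $1099005$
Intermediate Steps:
$L{\left(W \right)} = 2 W$
$M{\left(O,v \right)} = 42 O + 84 v$ ($M{\left(O,v \right)} = \left(2 v + O\right) \left(- 6 \left(-1 - 6\right)\right) = \left(O + 2 v\right) \left(\left(-6\right) \left(-7\right)\right) = \left(O + 2 v\right) 42 = 42 O + 84 v$)
$M{\left(-1381,-368 \right)} - \left(u - 575 \left(436 + 401\right)\right) = \left(42 \left(-1381\right) + 84 \left(-368\right)\right) - \left(-706644 - 575 \left(436 + 401\right)\right) = \left(-58002 - 30912\right) - \left(-706644 - 575 \cdot 837\right) = -88914 - \left(-706644 - 481275\right) = -88914 - -1187919 = -88914 + 1187919 = 1099005$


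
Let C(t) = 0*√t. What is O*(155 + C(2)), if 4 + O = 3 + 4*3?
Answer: 1705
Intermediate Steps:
C(t) = 0
O = 11 (O = -4 + (3 + 4*3) = -4 + (3 + 12) = -4 + 15 = 11)
O*(155 + C(2)) = 11*(155 + 0) = 11*155 = 1705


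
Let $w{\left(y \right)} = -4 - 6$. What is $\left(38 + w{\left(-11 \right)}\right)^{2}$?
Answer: $784$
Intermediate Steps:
$w{\left(y \right)} = -10$ ($w{\left(y \right)} = -4 - 6 = -10$)
$\left(38 + w{\left(-11 \right)}\right)^{2} = \left(38 - 10\right)^{2} = 28^{2} = 784$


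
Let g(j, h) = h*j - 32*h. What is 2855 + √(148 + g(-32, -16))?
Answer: 2855 + 2*√293 ≈ 2889.2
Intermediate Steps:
g(j, h) = -32*h + h*j
2855 + √(148 + g(-32, -16)) = 2855 + √(148 - 16*(-32 - 32)) = 2855 + √(148 - 16*(-64)) = 2855 + √(148 + 1024) = 2855 + √1172 = 2855 + 2*√293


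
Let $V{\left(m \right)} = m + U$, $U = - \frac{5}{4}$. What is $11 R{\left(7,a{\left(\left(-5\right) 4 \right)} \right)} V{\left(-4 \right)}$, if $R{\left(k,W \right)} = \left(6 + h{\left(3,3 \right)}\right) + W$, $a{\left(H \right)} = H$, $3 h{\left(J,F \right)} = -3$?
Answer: $\frac{3465}{4} \approx 866.25$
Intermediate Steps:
$U = - \frac{5}{4}$ ($U = \left(-5\right) \frac{1}{4} = - \frac{5}{4} \approx -1.25$)
$h{\left(J,F \right)} = -1$ ($h{\left(J,F \right)} = \frac{1}{3} \left(-3\right) = -1$)
$V{\left(m \right)} = - \frac{5}{4} + m$ ($V{\left(m \right)} = m - \frac{5}{4} = - \frac{5}{4} + m$)
$R{\left(k,W \right)} = 5 + W$ ($R{\left(k,W \right)} = \left(6 - 1\right) + W = 5 + W$)
$11 R{\left(7,a{\left(\left(-5\right) 4 \right)} \right)} V{\left(-4 \right)} = 11 \left(5 - 20\right) \left(- \frac{5}{4} - 4\right) = 11 \left(5 - 20\right) \left(- \frac{21}{4}\right) = 11 \left(-15\right) \left(- \frac{21}{4}\right) = \left(-165\right) \left(- \frac{21}{4}\right) = \frac{3465}{4}$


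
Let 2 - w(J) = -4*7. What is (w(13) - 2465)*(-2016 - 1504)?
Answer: 8571200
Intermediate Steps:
w(J) = 30 (w(J) = 2 - (-4)*7 = 2 - 1*(-28) = 2 + 28 = 30)
(w(13) - 2465)*(-2016 - 1504) = (30 - 2465)*(-2016 - 1504) = -2435*(-3520) = 8571200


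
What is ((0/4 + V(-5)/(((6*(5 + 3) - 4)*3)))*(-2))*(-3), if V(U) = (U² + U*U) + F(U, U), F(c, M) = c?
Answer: 45/22 ≈ 2.0455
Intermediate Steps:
V(U) = U + 2*U² (V(U) = (U² + U*U) + U = (U² + U²) + U = 2*U² + U = U + 2*U²)
((0/4 + V(-5)/(((6*(5 + 3) - 4)*3)))*(-2))*(-3) = ((0/4 + (-5*(1 + 2*(-5)))/(((6*(5 + 3) - 4)*3)))*(-2))*(-3) = ((0*(¼) + (-5*(1 - 10))/(((6*8 - 4)*3)))*(-2))*(-3) = ((0 + (-5*(-9))/(((48 - 4)*3)))*(-2))*(-3) = ((0 + 45/((44*3)))*(-2))*(-3) = ((0 + 45/132)*(-2))*(-3) = ((0 + 45*(1/132))*(-2))*(-3) = ((0 + 15/44)*(-2))*(-3) = ((15/44)*(-2))*(-3) = -15/22*(-3) = 45/22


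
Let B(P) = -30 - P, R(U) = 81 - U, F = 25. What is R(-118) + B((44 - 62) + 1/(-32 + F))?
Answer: 1310/7 ≈ 187.14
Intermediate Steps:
R(-118) + B((44 - 62) + 1/(-32 + F)) = (81 - 1*(-118)) + (-30 - ((44 - 62) + 1/(-32 + 25))) = (81 + 118) + (-30 - (-18 + 1/(-7))) = 199 + (-30 - (-18 - 1/7)) = 199 + (-30 - 1*(-127/7)) = 199 + (-30 + 127/7) = 199 - 83/7 = 1310/7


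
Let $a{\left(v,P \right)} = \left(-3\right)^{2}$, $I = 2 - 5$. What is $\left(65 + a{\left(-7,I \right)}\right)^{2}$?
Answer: $5476$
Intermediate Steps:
$I = -3$
$a{\left(v,P \right)} = 9$
$\left(65 + a{\left(-7,I \right)}\right)^{2} = \left(65 + 9\right)^{2} = 74^{2} = 5476$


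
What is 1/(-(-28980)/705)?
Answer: 47/1932 ≈ 0.024327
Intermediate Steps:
1/(-(-28980)/705) = 1/(-28*(-69/47)) = 1/(1932/47) = 47/1932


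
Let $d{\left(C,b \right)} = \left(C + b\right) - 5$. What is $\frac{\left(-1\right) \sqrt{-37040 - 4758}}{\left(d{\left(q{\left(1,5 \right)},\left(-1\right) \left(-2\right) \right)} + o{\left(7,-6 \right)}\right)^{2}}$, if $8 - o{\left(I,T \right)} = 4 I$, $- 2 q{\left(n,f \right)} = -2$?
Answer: $- \frac{i \sqrt{41798}}{484} \approx - 0.42241 i$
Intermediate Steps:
$q{\left(n,f \right)} = 1$ ($q{\left(n,f \right)} = \left(- \frac{1}{2}\right) \left(-2\right) = 1$)
$o{\left(I,T \right)} = 8 - 4 I$
$d{\left(C,b \right)} = -5 + C + b$
$\frac{\left(-1\right) \sqrt{-37040 - 4758}}{\left(d{\left(q{\left(1,5 \right)},\left(-1\right) \left(-2\right) \right)} + o{\left(7,-6 \right)}\right)^{2}} = \frac{\left(-1\right) \sqrt{-37040 - 4758}}{\left(\left(-5 + 1 - -2\right) + \left(8 - 28\right)\right)^{2}} = \frac{\left(-1\right) \sqrt{-41798}}{\left(\left(-5 + 1 + 2\right) + \left(8 - 28\right)\right)^{2}} = \frac{\left(-1\right) i \sqrt{41798}}{\left(-2 - 20\right)^{2}} = \frac{\left(-1\right) i \sqrt{41798}}{\left(-22\right)^{2}} = \frac{\left(-1\right) i \sqrt{41798}}{484} = - i \sqrt{41798} \cdot \frac{1}{484} = - \frac{i \sqrt{41798}}{484}$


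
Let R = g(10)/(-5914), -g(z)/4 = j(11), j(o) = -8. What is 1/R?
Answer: -2957/16 ≈ -184.81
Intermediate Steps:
g(z) = 32 (g(z) = -4*(-8) = 32)
R = -16/2957 (R = 32/(-5914) = 32*(-1/5914) = -16/2957 ≈ -0.0054109)
1/R = 1/(-16/2957) = -2957/16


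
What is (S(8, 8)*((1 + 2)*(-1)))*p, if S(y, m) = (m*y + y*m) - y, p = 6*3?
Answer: -6480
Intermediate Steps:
p = 18
S(y, m) = -y + 2*m*y (S(y, m) = (m*y + m*y) - y = 2*m*y - y = -y + 2*m*y)
(S(8, 8)*((1 + 2)*(-1)))*p = ((8*(-1 + 2*8))*((1 + 2)*(-1)))*18 = ((8*(-1 + 16))*(3*(-1)))*18 = ((8*15)*(-3))*18 = (120*(-3))*18 = -360*18 = -6480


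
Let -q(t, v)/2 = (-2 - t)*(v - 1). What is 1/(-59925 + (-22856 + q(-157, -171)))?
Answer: -1/29461 ≈ -3.3943e-5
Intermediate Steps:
q(t, v) = -2*(-1 + v)*(-2 - t) (q(t, v) = -2*(-2 - t)*(v - 1) = -2*(-2 - t)*(-1 + v) = -2*(-1 + v)*(-2 - t))
1/(-59925 + (-22856 + q(-157, -171))) = 1/(-59925 + (-22856 + (-4 - 2*(-157) + 4*(-171) + 2*(-157)*(-171)))) = 1/(-59925 + (-22856 + (-4 + 314 - 684 + 53694))) = 1/(-59925 + (-22856 + 53320)) = 1/(-59925 + 30464) = 1/(-29461) = -1/29461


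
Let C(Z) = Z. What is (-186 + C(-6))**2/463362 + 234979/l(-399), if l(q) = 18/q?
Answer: -2413514153125/463362 ≈ -5.2087e+6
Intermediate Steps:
(-186 + C(-6))**2/463362 + 234979/l(-399) = (-186 - 6)**2/463362 + 234979/((18/(-399))) = (-192)**2*(1/463362) + 234979/((18*(-1/399))) = 36864*(1/463362) + 234979/(-6/133) = 6144/77227 + 234979*(-133/6) = 6144/77227 - 31252207/6 = -2413514153125/463362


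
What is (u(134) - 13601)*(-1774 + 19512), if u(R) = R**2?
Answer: 77248990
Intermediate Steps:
(u(134) - 13601)*(-1774 + 19512) = (134**2 - 13601)*(-1774 + 19512) = (17956 - 13601)*17738 = 4355*17738 = 77248990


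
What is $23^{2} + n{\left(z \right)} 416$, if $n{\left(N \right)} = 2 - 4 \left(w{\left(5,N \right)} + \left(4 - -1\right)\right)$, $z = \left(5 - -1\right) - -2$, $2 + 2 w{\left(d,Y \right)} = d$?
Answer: $-9455$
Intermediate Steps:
$w{\left(d,Y \right)} = -1 + \frac{d}{2}$
$z = 8$ ($z = \left(5 + 1\right) + 2 = 6 + 2 = 8$)
$n{\left(N \right)} = -24$ ($n{\left(N \right)} = 2 - 4 \left(\left(-1 + \frac{1}{2} \cdot 5\right) + \left(4 - -1\right)\right) = 2 - 4 \left(\left(-1 + \frac{5}{2}\right) + \left(4 + 1\right)\right) = 2 - 4 \left(\frac{3}{2} + 5\right) = 2 - 26 = -24$)
$23^{2} + n{\left(z \right)} 416 = 23^{2} - 9984 = 529 - 9984 = -9455$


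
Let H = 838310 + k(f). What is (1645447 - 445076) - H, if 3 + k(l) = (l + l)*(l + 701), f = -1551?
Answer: -2274636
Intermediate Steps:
k(l) = -3 + 2*l*(701 + l) (k(l) = -3 + (l + l)*(l + 701) = -3 + (2*l)*(701 + l) = -3 + 2*l*(701 + l))
H = 3475007 (H = 838310 + (-3 + 2*(-1551)² + 1402*(-1551)) = 838310 + (-3 + 2*2405601 - 2174502) = 838310 + (-3 + 4811202 - 2174502) = 838310 + 2636697 = 3475007)
(1645447 - 445076) - H = (1645447 - 445076) - 1*3475007 = 1200371 - 3475007 = -2274636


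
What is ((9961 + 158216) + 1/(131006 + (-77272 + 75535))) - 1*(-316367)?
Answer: 62636518337/129269 ≈ 4.8454e+5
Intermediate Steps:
((9961 + 158216) + 1/(131006 + (-77272 + 75535))) - 1*(-316367) = (168177 + 1/(131006 - 1737)) + 316367 = (168177 + 1/129269) + 316367 = 21740072614/129269 + 316367 = 62636518337/129269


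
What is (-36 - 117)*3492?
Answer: -534276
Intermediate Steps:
(-36 - 117)*3492 = -153*3492 = -534276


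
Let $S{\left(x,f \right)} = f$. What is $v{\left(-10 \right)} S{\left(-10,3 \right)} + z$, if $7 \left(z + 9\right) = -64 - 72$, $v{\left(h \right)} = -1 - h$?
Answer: $- \frac{10}{7} \approx -1.4286$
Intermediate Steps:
$z = - \frac{199}{7}$ ($z = -9 + \frac{-64 - 72}{7} = -9 + \frac{1}{7} \left(-136\right) = -9 - \frac{136}{7} = - \frac{199}{7} \approx -28.429$)
$v{\left(-10 \right)} S{\left(-10,3 \right)} + z = \left(-1 - -10\right) 3 - \frac{199}{7} = \left(-1 + 10\right) 3 - \frac{199}{7} = 9 \cdot 3 - \frac{199}{7} = 27 - \frac{199}{7} = - \frac{10}{7}$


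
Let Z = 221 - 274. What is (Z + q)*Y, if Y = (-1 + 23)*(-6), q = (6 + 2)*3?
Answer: 3828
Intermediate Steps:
q = 24 (q = 8*3 = 24)
Z = -53
Y = -132 (Y = 22*(-6) = -132)
(Z + q)*Y = (-53 + 24)*(-132) = -29*(-132) = 3828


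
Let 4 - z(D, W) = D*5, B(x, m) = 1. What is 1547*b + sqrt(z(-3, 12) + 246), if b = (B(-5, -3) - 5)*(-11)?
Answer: 68068 + sqrt(265) ≈ 68084.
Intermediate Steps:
z(D, W) = 4 - 5*D (z(D, W) = 4 - D*5 = 4 - 5*D)
b = 44 (b = (1 - 5)*(-11) = -4*(-11) = 44)
1547*b + sqrt(z(-3, 12) + 246) = 1547*44 + sqrt((4 - 5*(-3)) + 246) = 68068 + sqrt((4 + 15) + 246) = 68068 + sqrt(19 + 246) = 68068 + sqrt(265)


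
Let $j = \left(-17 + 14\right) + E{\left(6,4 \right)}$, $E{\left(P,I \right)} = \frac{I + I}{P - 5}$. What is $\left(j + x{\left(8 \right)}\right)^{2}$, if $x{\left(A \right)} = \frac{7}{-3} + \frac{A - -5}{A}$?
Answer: $\frac{10609}{576} \approx 18.418$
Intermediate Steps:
$x{\left(A \right)} = - \frac{7}{3} + \frac{5 + A}{A}$ ($x{\left(A \right)} = 7 \left(- \frac{1}{3}\right) + \frac{A + 5}{A} = - \frac{7}{3} + \frac{5 + A}{A}$)
$E{\left(P,I \right)} = \frac{2 I}{-5 + P}$
$j = 5$ ($j = \left(-17 + 14\right) + 2 \cdot 4 \frac{1}{-5 + 6} = -3 + 2 \cdot 4 \cdot 1^{-1} = -3 + 2 \cdot 4 \cdot 1 = -3 + 8 = 5$)
$\left(j + x{\left(8 \right)}\right)^{2} = \left(5 - \left(\frac{4}{3} - \frac{5}{8}\right)\right)^{2} = \left(5 + \left(- \frac{4}{3} + 5 \cdot \frac{1}{8}\right)\right)^{2} = \left(5 + \left(- \frac{4}{3} + \frac{5}{8}\right)\right)^{2} = \left(5 - \frac{17}{24}\right)^{2} = \left(\frac{103}{24}\right)^{2} = \frac{10609}{576}$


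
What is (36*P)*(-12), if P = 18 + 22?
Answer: -17280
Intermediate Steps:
P = 40
(36*P)*(-12) = (36*40)*(-12) = 1440*(-12) = -17280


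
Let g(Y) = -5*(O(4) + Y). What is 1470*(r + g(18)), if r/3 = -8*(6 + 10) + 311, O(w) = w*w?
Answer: 557130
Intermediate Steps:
O(w) = w**2
g(Y) = -80 - 5*Y (g(Y) = -5*(4**2 + Y) = -5*(16 + Y) = -80 - 5*Y)
r = 549 (r = 3*(-8*(6 + 10) + 311) = 3*(-8*16 + 311) = 3*(-128 + 311) = 3*183 = 549)
1470*(r + g(18)) = 1470*(549 + (-80 - 5*18)) = 1470*(549 + (-80 - 90)) = 1470*(549 - 170) = 1470*379 = 557130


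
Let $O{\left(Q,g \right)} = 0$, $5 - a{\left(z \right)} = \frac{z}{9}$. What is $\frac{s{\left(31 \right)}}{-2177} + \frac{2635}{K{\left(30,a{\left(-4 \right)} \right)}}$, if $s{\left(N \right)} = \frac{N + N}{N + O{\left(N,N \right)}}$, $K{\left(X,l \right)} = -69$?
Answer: $- \frac{5736533}{150213} \approx -38.189$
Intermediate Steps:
$a{\left(z \right)} = 5 - \frac{z}{9}$
$s{\left(N \right)} = 2$ ($s{\left(N \right)} = \frac{N + N}{N + 0} = \frac{2 N}{N} = 2$)
$\frac{s{\left(31 \right)}}{-2177} + \frac{2635}{K{\left(30,a{\left(-4 \right)} \right)}} = \frac{2}{-2177} + \frac{2635}{-69} = 2 \left(- \frac{1}{2177}\right) + 2635 \left(- \frac{1}{69}\right) = - \frac{2}{2177} - \frac{2635}{69} = - \frac{5736533}{150213}$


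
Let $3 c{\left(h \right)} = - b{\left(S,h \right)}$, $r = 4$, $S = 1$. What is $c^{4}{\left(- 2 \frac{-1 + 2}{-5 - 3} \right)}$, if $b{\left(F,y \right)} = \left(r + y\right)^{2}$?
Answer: $\frac{6975757441}{5308416} \approx 1314.1$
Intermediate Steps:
$b{\left(F,y \right)} = \left(4 + y\right)^{2}$
$c{\left(h \right)} = - \frac{\left(4 + h\right)^{2}}{3}$ ($c{\left(h \right)} = \frac{\left(-1\right) \left(4 + h\right)^{2}}{3} = - \frac{\left(4 + h\right)^{2}}{3}$)
$c^{4}{\left(- 2 \frac{-1 + 2}{-5 - 3} \right)} = \left(- \frac{\left(4 - 2 \frac{-1 + 2}{-5 - 3}\right)^{2}}{3}\right)^{4} = \left(- \frac{\left(4 - 2 \cdot 1 \frac{1}{-8}\right)^{2}}{3}\right)^{4} = \left(- \frac{\left(4 - 2 \cdot 1 \left(- \frac{1}{8}\right)\right)^{2}}{3}\right)^{4} = \left(- \frac{\left(4 - - \frac{1}{4}\right)^{2}}{3}\right)^{4} = \left(- \frac{\left(4 + \frac{1}{4}\right)^{2}}{3}\right)^{4} = \left(- \frac{\left(\frac{17}{4}\right)^{2}}{3}\right)^{4} = \left(\left(- \frac{1}{3}\right) \frac{289}{16}\right)^{4} = \left(- \frac{289}{48}\right)^{4} = \frac{6975757441}{5308416}$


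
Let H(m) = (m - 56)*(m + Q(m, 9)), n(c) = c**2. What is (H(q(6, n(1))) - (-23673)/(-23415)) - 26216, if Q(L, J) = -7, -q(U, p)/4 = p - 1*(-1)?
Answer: -197130971/7805 ≈ -25257.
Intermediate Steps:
q(U, p) = -4 - 4*p (q(U, p) = -4*(p - 1*(-1)) = -4*(p + 1) = -4*(1 + p) = -4 - 4*p)
H(m) = (-56 + m)*(-7 + m) (H(m) = (m - 56)*(m - 7) = (-56 + m)*(-7 + m))
(H(q(6, n(1))) - (-23673)/(-23415)) - 26216 = ((392 + (-4 - 4*1**2)**2 - 63*(-4 - 4*1**2)) - (-23673)/(-23415)) - 26216 = ((392 + (-4 - 4*1)**2 - 63*(-4 - 4*1)) - (-23673)*(-1)/23415) - 26216 = ((392 + (-4 - 4)**2 - 63*(-4 - 4)) - 1*7891/7805) - 26216 = ((392 + (-8)**2 - 63*(-8)) - 7891/7805) - 26216 = ((392 + 64 + 504) - 7891/7805) - 26216 = (960 - 7891/7805) - 26216 = 7484909/7805 - 26216 = -197130971/7805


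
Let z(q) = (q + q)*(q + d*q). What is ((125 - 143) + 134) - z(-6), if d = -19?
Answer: 1412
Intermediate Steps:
z(q) = -36*q**2 (z(q) = (q + q)*(q - 19*q) = (2*q)*(-18*q) = -36*q**2)
((125 - 143) + 134) - z(-6) = ((125 - 143) + 134) - (-36)*(-6)**2 = (-18 + 134) - (-36)*36 = 116 - 1*(-1296) = 116 + 1296 = 1412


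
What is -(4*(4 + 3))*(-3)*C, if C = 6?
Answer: 504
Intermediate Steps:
-(4*(4 + 3))*(-3)*C = -(4*(4 + 3))*(-3)*6 = -(4*7)*(-3)*6 = -28*(-3)*6 = -(-84)*6 = -1*(-504) = 504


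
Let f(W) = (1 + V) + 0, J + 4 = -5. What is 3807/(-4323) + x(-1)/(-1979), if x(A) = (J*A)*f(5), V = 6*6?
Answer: -2991204/2851739 ≈ -1.0489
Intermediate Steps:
V = 36
J = -9 (J = -4 - 5 = -9)
f(W) = 37 (f(W) = (1 + 36) + 0 = 37 + 0 = 37)
x(A) = -333*A (x(A) = -9*A*37 = -333*A)
3807/(-4323) + x(-1)/(-1979) = 3807/(-4323) - 333*(-1)/(-1979) = 3807*(-1/4323) + 333*(-1/1979) = -1269/1441 - 333/1979 = -2991204/2851739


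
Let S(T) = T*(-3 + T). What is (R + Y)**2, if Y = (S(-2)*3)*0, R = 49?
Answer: 2401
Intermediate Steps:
Y = 0 (Y = (-2*(-3 - 2)*3)*0 = (-2*(-5)*3)*0 = (10*3)*0 = 30*0 = 0)
(R + Y)**2 = (49 + 0)**2 = 49**2 = 2401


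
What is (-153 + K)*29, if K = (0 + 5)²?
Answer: -3712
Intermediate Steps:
K = 25 (K = 5² = 25)
(-153 + K)*29 = (-153 + 25)*29 = -128*29 = -3712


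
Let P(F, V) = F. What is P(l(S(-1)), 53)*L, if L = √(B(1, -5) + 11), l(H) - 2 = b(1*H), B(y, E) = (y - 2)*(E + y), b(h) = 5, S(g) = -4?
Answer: 7*√15 ≈ 27.111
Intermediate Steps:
B(y, E) = (-2 + y)*(E + y)
l(H) = 7 (l(H) = 2 + 5 = 7)
L = √15 (L = √((1² - 2*(-5) - 2*1 - 5*1) + 11) = √((1 + 10 - 2 - 5) + 11) = √(4 + 11) = √15 ≈ 3.8730)
P(l(S(-1)), 53)*L = 7*√15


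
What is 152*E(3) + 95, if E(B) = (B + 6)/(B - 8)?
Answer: -893/5 ≈ -178.60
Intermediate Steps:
E(B) = (6 + B)/(-8 + B)
152*E(3) + 95 = 152*((6 + 3)/(-8 + 3)) + 95 = 152*(9/(-5)) + 95 = 152*(-⅕*9) + 95 = 152*(-9/5) + 95 = -1368/5 + 95 = -893/5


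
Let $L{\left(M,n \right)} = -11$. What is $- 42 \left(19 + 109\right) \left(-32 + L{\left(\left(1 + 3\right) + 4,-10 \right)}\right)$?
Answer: $231168$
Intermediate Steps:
$- 42 \left(19 + 109\right) \left(-32 + L{\left(\left(1 + 3\right) + 4,-10 \right)}\right) = - 42 \left(19 + 109\right) \left(-32 - 11\right) = - 42 \cdot 128 \left(-43\right) = \left(-42\right) \left(-5504\right) = 231168$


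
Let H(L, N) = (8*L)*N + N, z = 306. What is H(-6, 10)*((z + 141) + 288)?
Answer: -345450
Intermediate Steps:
H(L, N) = N + 8*L*N (H(L, N) = 8*L*N + N = N + 8*L*N)
H(-6, 10)*((z + 141) + 288) = (10*(1 + 8*(-6)))*((306 + 141) + 288) = (10*(1 - 48))*(447 + 288) = (10*(-47))*735 = -470*735 = -345450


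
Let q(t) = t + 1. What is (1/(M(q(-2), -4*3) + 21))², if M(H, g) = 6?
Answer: 1/729 ≈ 0.0013717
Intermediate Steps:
q(t) = 1 + t
(1/(M(q(-2), -4*3) + 21))² = (1/(6 + 21))² = (1/27)² = 1/729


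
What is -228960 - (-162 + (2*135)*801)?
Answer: -445068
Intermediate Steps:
-228960 - (-162 + (2*135)*801) = -228960 - (-162 + 270*801) = -228960 - (-162 + 216270) = -228960 - 1*216108 = -228960 - 216108 = -445068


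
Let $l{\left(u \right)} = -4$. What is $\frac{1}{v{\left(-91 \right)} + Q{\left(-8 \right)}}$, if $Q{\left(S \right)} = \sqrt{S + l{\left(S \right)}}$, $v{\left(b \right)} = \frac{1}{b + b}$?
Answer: $- \frac{182}{397489} - \frac{66248 i \sqrt{3}}{397489} \approx -0.00045787 - 0.28867 i$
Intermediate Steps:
$v{\left(b \right)} = \frac{1}{2 b}$
$Q{\left(S \right)} = \sqrt{-4 + S}$ ($Q{\left(S \right)} = \sqrt{S - 4} = \sqrt{-4 + S}$)
$\frac{1}{v{\left(-91 \right)} + Q{\left(-8 \right)}} = \frac{1}{\frac{1}{2 \left(-91\right)} + \sqrt{-4 - 8}} = \frac{1}{\frac{1}{2} \left(- \frac{1}{91}\right) + \sqrt{-12}} = \frac{1}{- \frac{1}{182} + 2 i \sqrt{3}}$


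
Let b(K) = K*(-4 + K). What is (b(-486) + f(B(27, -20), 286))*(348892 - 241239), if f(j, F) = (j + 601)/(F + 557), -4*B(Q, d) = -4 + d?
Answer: 21611622554431/843 ≈ 2.5637e+10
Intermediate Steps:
B(Q, d) = 1 - d/4 (B(Q, d) = -(-4 + d)/4 = 1 - d/4)
f(j, F) = (601 + j)/(557 + F)
(b(-486) + f(B(27, -20), 286))*(348892 - 241239) = (-486*(-4 - 486) + (601 + (1 - ¼*(-20)))/(557 + 286))*(348892 - 241239) = (-486*(-490) + (601 + (1 + 5))/843)*107653 = (238140 + (601 + 6)/843)*107653 = (238140 + (1/843)*607)*107653 = (238140 + 607/843)*107653 = (200752627/843)*107653 = 21611622554431/843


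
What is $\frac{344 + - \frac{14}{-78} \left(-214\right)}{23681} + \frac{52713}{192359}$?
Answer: $\frac{50976100129}{177654885681} \approx 0.28694$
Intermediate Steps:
$\frac{344 + - \frac{14}{-78} \left(-214\right)}{23681} + \frac{52713}{192359} = \left(344 + \left(-14\right) \left(- \frac{1}{78}\right) \left(-214\right)\right) \frac{1}{23681} + 52713 \cdot \frac{1}{192359} = \left(344 + \frac{7}{39} \left(-214\right)\right) \frac{1}{23681} + \frac{52713}{192359} = \left(344 - \frac{1498}{39}\right) \frac{1}{23681} + \frac{52713}{192359} = \frac{11918}{39} \cdot \frac{1}{23681} + \frac{52713}{192359} = \frac{11918}{923559} + \frac{52713}{192359} = \frac{50976100129}{177654885681}$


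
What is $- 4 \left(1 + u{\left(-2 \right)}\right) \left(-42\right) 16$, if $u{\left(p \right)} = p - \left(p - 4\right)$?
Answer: $13440$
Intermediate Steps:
$u{\left(p \right)} = 4$ ($u{\left(p \right)} = p - \left(-4 + p\right) = 4$)
$- 4 \left(1 + u{\left(-2 \right)}\right) \left(-42\right) 16 = - 4 \left(1 + 4\right) \left(-42\right) 16 = \left(-4\right) 5 \left(-42\right) 16 = \left(-20\right) \left(-42\right) 16 = 840 \cdot 16 = 13440$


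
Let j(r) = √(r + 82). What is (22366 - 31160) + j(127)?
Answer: -8794 + √209 ≈ -8779.5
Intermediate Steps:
j(r) = √(82 + r)
(22366 - 31160) + j(127) = (22366 - 31160) + √(82 + 127) = -8794 + √209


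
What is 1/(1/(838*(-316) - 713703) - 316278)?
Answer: -978511/309481502059 ≈ -3.1618e-6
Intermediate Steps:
1/(1/(838*(-316) - 713703) - 316278) = 1/(1/(-264808 - 713703) - 316278) = 1/(1/(-978511) - 316278) = 1/(-1/978511 - 316278) = 1/(-309481502059/978511) = -978511/309481502059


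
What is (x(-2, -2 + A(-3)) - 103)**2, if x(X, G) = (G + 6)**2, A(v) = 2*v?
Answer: 9801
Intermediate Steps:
x(X, G) = (6 + G)**2
(x(-2, -2 + A(-3)) - 103)**2 = ((6 + (-2 + 2*(-3)))**2 - 103)**2 = ((6 + (-2 - 6))**2 - 103)**2 = ((6 - 8)**2 - 103)**2 = ((-2)**2 - 103)**2 = (4 - 103)**2 = (-99)**2 = 9801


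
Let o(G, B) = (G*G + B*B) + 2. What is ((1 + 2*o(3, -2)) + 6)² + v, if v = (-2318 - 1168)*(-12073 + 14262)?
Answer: -7629485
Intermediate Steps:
o(G, B) = 2 + B² + G² (o(G, B) = (G² + B²) + 2 = (B² + G²) + 2 = 2 + B² + G²)
v = -7630854 (v = -3486*2189 = -7630854)
((1 + 2*o(3, -2)) + 6)² + v = ((1 + 2*(2 + (-2)² + 3²)) + 6)² - 7630854 = ((1 + 2*(2 + 4 + 9)) + 6)² - 7630854 = ((1 + 2*15) + 6)² - 7630854 = ((1 + 30) + 6)² - 7630854 = (31 + 6)² - 7630854 = 37² - 7630854 = 1369 - 7630854 = -7629485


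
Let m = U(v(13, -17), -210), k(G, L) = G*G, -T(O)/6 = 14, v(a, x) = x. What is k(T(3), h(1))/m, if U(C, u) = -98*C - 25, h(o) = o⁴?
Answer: 2352/547 ≈ 4.2998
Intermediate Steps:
T(O) = -84 (T(O) = -6*14 = -84)
U(C, u) = -25 - 98*C
k(G, L) = G²
m = 1641 (m = -25 - 98*(-17) = -25 + 1666 = 1641)
k(T(3), h(1))/m = (-84)²/1641 = 7056*(1/1641) = 2352/547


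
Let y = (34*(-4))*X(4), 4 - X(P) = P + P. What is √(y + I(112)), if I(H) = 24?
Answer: 2*√142 ≈ 23.833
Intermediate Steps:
X(P) = 4 - 2*P (X(P) = 4 - (P + P) = 4 - 2*P)
y = 544 (y = (34*(-4))*(4 - 2*4) = -136*(4 - 8) = -136*(-4) = 544)
√(y + I(112)) = √(544 + 24) = √568 = 2*√142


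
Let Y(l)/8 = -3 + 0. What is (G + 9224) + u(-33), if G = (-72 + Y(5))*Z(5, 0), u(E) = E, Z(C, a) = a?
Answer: 9191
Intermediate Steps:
Y(l) = -24 (Y(l) = 8*(-3 + 0) = 8*(-3) = -24)
G = 0 (G = (-72 - 24)*0 = -96*0 = 0)
(G + 9224) + u(-33) = (0 + 9224) - 33 = 9224 - 33 = 9191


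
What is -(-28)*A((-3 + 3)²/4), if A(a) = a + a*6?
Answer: 0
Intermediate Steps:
A(a) = 7*a (A(a) = a + 6*a = 7*a)
-(-28)*A((-3 + 3)²/4) = -(-28)*7*((-3 + 3)²/4) = -(-28)*7*(0²*(¼)) = -(-28)*7*(0*(¼)) = -(-28)*7*0 = -(-28)*0 = -1*0 = 0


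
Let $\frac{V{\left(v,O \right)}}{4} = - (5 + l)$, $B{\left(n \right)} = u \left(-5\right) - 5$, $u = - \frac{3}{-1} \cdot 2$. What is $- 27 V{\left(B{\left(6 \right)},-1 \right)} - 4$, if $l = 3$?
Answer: $860$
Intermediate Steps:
$u = 6$ ($u = \left(-3\right) \left(-1\right) 2 = 3 \cdot 2 = 6$)
$B{\left(n \right)} = -35$ ($B{\left(n \right)} = 6 \left(-5\right) - 5 = -30 - 5 = -35$)
$V{\left(v,O \right)} = -32$ ($V{\left(v,O \right)} = 4 \left(- (5 + 3)\right) = 4 \left(\left(-1\right) 8\right) = 4 \left(-8\right) = -32$)
$- 27 V{\left(B{\left(6 \right)},-1 \right)} - 4 = \left(-27\right) \left(-32\right) - 4 = 864 - 4 = 860$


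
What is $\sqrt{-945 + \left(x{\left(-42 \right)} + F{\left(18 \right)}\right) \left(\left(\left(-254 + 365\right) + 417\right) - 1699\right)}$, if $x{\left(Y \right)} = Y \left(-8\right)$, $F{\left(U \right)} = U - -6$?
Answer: $3 i \sqrt{46945} \approx 650.0 i$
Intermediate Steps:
$F{\left(U \right)} = 6 + U$ ($F{\left(U \right)} = U + 6 = 6 + U$)
$x{\left(Y \right)} = - 8 Y$
$\sqrt{-945 + \left(x{\left(-42 \right)} + F{\left(18 \right)}\right) \left(\left(\left(-254 + 365\right) + 417\right) - 1699\right)} = \sqrt{-945 + \left(\left(-8\right) \left(-42\right) + \left(6 + 18\right)\right) \left(\left(\left(-254 + 365\right) + 417\right) - 1699\right)} = \sqrt{-945 + \left(336 + 24\right) \left(\left(111 + 417\right) - 1699\right)} = \sqrt{-945 + 360 \left(528 - 1699\right)} = \sqrt{-945 + 360 \left(-1171\right)} = \sqrt{-945 - 421560} = \sqrt{-422505} = 3 i \sqrt{46945}$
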